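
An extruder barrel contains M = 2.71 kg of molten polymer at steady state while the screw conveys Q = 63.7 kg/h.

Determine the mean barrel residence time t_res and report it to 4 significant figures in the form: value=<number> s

Q_s = Q / 3600 = 63.7 / 3600 = 0.0176944 kg/s
t_res = M / Q_s = 2.71 ÷ 0.0176944 = 153.155 s

value=153.2 s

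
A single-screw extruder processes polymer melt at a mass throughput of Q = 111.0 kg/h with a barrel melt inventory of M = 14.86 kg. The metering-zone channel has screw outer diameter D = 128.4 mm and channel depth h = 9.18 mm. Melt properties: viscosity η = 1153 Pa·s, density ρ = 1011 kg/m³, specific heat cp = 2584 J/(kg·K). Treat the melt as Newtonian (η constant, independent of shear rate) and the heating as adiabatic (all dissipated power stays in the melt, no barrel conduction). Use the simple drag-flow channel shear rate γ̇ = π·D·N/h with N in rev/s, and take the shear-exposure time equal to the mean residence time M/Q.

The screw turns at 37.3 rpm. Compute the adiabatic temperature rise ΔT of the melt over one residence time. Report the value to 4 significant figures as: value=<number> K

Throughput in SI: Q_s = 111.0 kg/h ÷ 3600 s/h = 0.0308333 kg/s
t_res = M / Q_s = 14.86 / 0.0308333 = 481.946 s
D = 128.4 mm = 0.1284 m;  h = 9.18 mm = 0.00918 m;  N = 37.3 rpm / 60 = 0.621667 rev/s
γ̇ = π·D·N / h = π · 0.1284 · 0.621667 / 0.00918 = 27.3168 s⁻¹
ΔT = η·γ̇²·t_res / (ρ·cp) = 1153 · (27.3168)² · 481.946 / (1011 · 2584) = 158.724 K

value=158.7 K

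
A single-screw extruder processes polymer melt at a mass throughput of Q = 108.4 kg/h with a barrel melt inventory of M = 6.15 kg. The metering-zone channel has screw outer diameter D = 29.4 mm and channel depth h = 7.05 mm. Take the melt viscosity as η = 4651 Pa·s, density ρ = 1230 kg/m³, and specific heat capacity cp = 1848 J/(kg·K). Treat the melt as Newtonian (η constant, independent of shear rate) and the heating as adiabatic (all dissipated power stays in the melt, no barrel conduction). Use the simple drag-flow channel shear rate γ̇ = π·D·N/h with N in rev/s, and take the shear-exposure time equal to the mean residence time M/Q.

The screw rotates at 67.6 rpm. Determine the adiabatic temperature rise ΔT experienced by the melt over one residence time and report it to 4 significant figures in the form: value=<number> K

Q_s = Q / 3600 = 108.4 / 3600 = 0.0301111 kg/s
Mean residence time: t_res = M/Q_s = 6.15 kg / 0.0301111 kg/s = 204.244 s
Convert to SI: D = 0.0294 m, h = 0.00705 m, N = 67.6/60 = 1.12667 rev/s
γ̇ = π·D·N / h = π · 0.0294 · 1.12667 / 0.00705 = 14.7606 s⁻¹
ΔT = η·γ̇²·t_res/(ρ·cp) = [4651 × 14.7606² × 204.244] / [1230 × 1848] = 91.0531 K

value=91.05 K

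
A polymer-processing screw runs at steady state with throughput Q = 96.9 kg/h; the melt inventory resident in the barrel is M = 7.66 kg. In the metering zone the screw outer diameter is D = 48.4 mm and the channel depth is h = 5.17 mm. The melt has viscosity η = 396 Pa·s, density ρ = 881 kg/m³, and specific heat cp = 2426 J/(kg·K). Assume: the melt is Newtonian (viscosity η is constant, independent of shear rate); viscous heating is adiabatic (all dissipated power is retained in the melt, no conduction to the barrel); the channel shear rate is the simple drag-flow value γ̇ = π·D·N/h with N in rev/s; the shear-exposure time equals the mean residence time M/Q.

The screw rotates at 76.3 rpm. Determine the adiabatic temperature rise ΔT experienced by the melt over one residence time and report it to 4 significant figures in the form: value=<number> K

value=73.76 K

Convert throughput: Q = 96.9 kg/h = 96.9/3600 = 0.0269167 kg/s
Mean residence time: t_res = M/Q_s = 7.66 kg / 0.0269167 kg/s = 284.582 s
D = 48.4 mm = 0.0484 m;  h = 5.17 mm = 0.00517 m;  N = 76.3 rpm / 60 = 1.27167 rev/s
γ̇ = π D N / h = (π)(0.0484)(1.27167) / 0.00517 = 37.4005 s⁻¹
ΔT = η·γ̇²·t_res/(ρ·cp) = [396 × 37.4005² × 284.582] / [881 × 2426] = 73.7551 K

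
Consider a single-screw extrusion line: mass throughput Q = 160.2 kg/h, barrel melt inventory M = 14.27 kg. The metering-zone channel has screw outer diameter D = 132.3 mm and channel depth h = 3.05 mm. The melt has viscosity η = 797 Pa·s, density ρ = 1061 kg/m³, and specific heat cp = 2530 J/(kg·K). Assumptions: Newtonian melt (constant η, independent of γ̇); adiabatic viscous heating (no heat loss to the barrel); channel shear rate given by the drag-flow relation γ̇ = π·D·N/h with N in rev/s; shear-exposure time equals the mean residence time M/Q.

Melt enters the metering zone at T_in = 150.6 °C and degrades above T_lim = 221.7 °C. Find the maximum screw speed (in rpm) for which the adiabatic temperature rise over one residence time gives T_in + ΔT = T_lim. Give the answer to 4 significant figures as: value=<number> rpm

value=12.03 rpm

Convert throughput: Q = 160.2 kg/h = 160.2/3600 = 0.0445 kg/s
t_res = M / Q_s = 14.27 ÷ 0.0445 = 320.674 s
D = 132.3 mm = 0.1323 m;  h = 3.05 mm = 0.00305 m
ΔT_a = T_lim − T_in = 221.7 °C − 150.6 °C = 71.1 K
γ̇_max² = ΔT_a·ρ·cp/(η·t_res) = 71.1·1061·2530/(797·320.674) = 746.764 s⁻²
γ̇_max = sqrt(746.764) = 27.327 s⁻¹
N_max = γ̇_max·h / (π·D) = 27.327 · 0.00305 / (π · 0.1323) = 0.200531 rev/s = 12.0319 rpm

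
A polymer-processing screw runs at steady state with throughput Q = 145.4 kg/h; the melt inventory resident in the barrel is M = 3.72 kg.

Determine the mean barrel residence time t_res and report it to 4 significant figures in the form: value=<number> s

value=92.10 s

Throughput in SI: Q_s = 145.4 kg/h ÷ 3600 s/h = 0.0403889 kg/s
t_res = M / Q_s = 3.72 / 0.0403889 = 92.1045 s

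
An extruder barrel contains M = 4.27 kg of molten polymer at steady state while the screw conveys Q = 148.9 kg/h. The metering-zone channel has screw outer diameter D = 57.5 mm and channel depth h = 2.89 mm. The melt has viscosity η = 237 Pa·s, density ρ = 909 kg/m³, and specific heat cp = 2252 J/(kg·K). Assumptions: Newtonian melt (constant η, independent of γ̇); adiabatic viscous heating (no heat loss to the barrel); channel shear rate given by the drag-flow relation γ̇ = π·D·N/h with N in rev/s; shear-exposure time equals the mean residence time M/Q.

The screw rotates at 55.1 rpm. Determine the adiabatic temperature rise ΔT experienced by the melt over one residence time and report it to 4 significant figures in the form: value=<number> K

value=39.38 K

Q_s = Q / 3600 = 148.9 / 3600 = 0.0413611 kg/s
t_res = M / Q_s = 4.27 ÷ 0.0413611 = 103.237 s
Convert to SI: D = 0.0575 m, h = 0.00289 m, N = 55.1/60 = 0.918333 rev/s
γ̇ = π·D·N / h = π · 0.0575 · 0.918333 / 0.00289 = 57.4011 s⁻¹
Adiabatic rise: ΔT = η γ̇² t_res / (ρ cp) = 237·(57.4011)²·103.237 / (909·2252) = 39.3815 K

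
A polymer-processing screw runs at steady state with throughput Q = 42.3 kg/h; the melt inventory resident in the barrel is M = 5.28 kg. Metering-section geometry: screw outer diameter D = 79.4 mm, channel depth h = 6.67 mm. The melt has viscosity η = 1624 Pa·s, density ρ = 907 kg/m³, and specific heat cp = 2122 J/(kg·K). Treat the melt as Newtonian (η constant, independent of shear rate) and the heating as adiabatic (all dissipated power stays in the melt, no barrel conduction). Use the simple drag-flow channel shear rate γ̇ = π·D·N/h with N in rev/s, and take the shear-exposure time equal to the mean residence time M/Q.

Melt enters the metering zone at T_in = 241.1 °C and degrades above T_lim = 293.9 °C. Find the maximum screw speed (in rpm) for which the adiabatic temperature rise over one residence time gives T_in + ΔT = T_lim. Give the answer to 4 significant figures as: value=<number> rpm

value=18.93 rpm

Convert throughput: Q = 42.3 kg/h = 42.3/3600 = 0.01175 kg/s
Mean residence time: t_res = M/Q_s = 5.28 kg / 0.01175 kg/s = 449.362 s
D = 79.4 mm = 0.0794 m;  h = 6.67 mm = 0.00667 m
ΔT_a = T_lim − T_in = 293.9 − 241.1 = 52.8 K
Invert ΔT = ηγ̇²t_res/(ρcp) for γ̇: γ̇_max² = ΔT_a ρ cp / (η t_res) = 52.8·907·2122 / (1624·449.362) = 139.253 s⁻²
Take the square root: γ̇_max = √(139.253) = 11.8006 s⁻¹
Solve γ̇ = πDN/h for N: N_max = γ̇_max·h/(π·D) = 11.8006 × 0.00667 / (π × 0.0794) = 0.315542 rev/s = 18.9325 rpm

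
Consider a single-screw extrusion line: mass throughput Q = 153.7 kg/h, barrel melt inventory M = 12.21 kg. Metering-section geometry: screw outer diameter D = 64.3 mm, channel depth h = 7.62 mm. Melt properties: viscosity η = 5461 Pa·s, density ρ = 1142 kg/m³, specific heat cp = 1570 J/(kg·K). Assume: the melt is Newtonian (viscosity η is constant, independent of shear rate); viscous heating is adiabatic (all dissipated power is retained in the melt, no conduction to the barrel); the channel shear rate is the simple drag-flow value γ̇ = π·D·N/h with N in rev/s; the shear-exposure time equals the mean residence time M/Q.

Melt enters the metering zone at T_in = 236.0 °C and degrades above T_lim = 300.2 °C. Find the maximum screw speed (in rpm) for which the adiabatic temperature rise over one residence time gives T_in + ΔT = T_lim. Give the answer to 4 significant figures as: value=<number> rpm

Convert throughput: Q = 153.7 kg/h = 153.7/3600 = 0.0426944 kg/s
Mean residence time: t_res = M/Q_s = 12.21 kg / 0.0426944 kg/s = 285.986 s
D = 64.3 mm = 0.0643 m;  h = 7.62 mm = 0.00762 m
Allowable rise: ΔT_a = T_lim − T_in = 300.2 − 236.0 = 64.2 K
γ̇_max² = ΔT_a·ρ·cp / (η·t_res) = [64.2 × 1142 × 1570] / [5461 × 285.986] = 73.7029 s⁻²
γ̇_max = √73.7029 = 8.58504 s⁻¹
Solve γ̇ = πDN/h for N: N_max = γ̇_max·h/(π·D) = 8.58504 × 0.00762 / (π × 0.0643) = 0.323844 rev/s = 19.4307 rpm

value=19.43 rpm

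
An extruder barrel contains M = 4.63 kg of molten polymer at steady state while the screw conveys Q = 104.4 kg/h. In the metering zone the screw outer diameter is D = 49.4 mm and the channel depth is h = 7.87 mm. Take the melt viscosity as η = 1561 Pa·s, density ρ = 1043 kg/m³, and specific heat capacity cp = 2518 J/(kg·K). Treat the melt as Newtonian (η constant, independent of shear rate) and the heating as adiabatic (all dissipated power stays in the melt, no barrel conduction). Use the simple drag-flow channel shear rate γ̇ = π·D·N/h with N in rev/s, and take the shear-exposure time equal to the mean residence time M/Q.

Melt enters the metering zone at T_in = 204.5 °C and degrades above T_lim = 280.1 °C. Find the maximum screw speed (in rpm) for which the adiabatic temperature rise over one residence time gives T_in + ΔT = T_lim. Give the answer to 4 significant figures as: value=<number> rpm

Throughput in SI: Q_s = 104.4 kg/h ÷ 3600 s/h = 0.029 kg/s
t_res = M / Q_s = 4.63 / 0.029 = 159.655 s
Convert to metres: D = 0.0494 m, h = 0.00787 m
Allowable rise: ΔT_a = T_lim − T_in = 280.1 − 204.5 = 75.6 K
Invert ΔT = ηγ̇²t_res/(ρcp) for γ̇: γ̇_max² = ΔT_a ρ cp / (η t_res) = 75.6·1043·2518 / (1561·159.655) = 796.665 s⁻²
γ̇_max = sqrt(796.665) = 28.2253 s⁻¹
N_max = γ̇_max h / (πD) = 28.2253·0.00787/(π·0.0494) = 1.43132 rev/s → ×60 = 85.879 rpm

value=85.88 rpm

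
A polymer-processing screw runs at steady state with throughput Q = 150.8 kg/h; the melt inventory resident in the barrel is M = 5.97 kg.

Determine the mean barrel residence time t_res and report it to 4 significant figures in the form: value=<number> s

value=142.5 s

Throughput in SI: Q_s = 150.8 kg/h ÷ 3600 s/h = 0.0418889 kg/s
t_res = M / Q_s = 5.97 ÷ 0.0418889 = 142.52 s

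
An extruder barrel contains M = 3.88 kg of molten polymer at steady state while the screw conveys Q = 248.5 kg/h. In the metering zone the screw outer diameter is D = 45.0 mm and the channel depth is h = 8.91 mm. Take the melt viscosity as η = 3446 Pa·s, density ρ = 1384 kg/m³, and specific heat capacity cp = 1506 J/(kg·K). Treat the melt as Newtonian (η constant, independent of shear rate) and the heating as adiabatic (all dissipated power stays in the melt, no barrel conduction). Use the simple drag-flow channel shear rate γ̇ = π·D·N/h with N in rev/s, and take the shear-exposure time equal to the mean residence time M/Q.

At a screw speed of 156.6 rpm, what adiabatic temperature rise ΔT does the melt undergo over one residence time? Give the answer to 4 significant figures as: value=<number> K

value=159.4 K

Convert throughput: Q = 248.5 kg/h = 248.5/3600 = 0.0690278 kg/s
t_res = M / Q_s = 3.88 / 0.0690278 = 56.2093 s
Geometry in metres: D = 45.0 mm → 0.045 m, h = 8.91 mm → 0.00891 m; screw speed N = 156.6 rpm = 2.61 rev/s
γ̇ = π D N / h = (π)(0.045)(2.61) / 0.00891 = 41.4119 s⁻¹
ΔT = η·γ̇²·t_res / (ρ·cp) = 3446 · (41.4119)² · 56.2093 / (1384 · 1506) = 159.372 K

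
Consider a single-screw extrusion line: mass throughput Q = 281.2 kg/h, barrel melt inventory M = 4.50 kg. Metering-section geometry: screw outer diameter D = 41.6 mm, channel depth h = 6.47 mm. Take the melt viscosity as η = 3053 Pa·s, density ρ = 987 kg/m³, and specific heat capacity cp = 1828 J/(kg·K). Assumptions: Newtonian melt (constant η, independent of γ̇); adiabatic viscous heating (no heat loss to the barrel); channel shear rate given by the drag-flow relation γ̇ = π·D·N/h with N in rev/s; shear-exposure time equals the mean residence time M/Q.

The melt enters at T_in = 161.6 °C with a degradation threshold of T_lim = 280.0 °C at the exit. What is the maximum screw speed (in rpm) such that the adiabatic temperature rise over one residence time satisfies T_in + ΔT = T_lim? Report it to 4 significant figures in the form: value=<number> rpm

Throughput in SI: Q_s = 281.2 kg/h ÷ 3600 s/h = 0.0781111 kg/s
t_res = M / Q_s = 4.50 / 0.0781111 = 57.6102 s
D = 41.6 mm = 0.0416 m;  h = 6.47 mm = 0.00647 m
Allowable rise: ΔT_a = T_lim − T_in = 280.0 − 161.6 = 118.4 K
γ̇_max² = ΔT_a·ρ·cp / (η·t_res) = [118.4 × 987 × 1828] / [3053 × 57.6102] = 1214.56 s⁻²
Take the square root: γ̇_max = √(1214.56) = 34.8505 s⁻¹
N_max = γ̇_max h / (πD) = 34.8505·0.00647/(π·0.0416) = 1.72532 rev/s → ×60 = 103.519 rpm

value=103.5 rpm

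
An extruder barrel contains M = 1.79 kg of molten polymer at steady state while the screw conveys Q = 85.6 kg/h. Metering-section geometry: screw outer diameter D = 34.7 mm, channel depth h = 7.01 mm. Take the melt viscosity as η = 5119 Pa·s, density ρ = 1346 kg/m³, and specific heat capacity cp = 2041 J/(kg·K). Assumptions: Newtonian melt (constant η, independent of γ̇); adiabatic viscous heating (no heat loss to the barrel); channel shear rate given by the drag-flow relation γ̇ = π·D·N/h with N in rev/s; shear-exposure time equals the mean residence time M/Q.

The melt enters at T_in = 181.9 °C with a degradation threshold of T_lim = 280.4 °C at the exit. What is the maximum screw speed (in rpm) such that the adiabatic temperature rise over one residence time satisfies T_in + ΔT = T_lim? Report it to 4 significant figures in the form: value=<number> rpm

Q_s = Q / 3600 = 85.6 / 3600 = 0.0237778 kg/s
t_res = M / Q_s = 1.79 ÷ 0.0237778 = 75.2804 s
Geometry in SI: D = 34.7 mm → 0.0347 m, h = 7.01 mm → 0.00701 m
ΔT_a = T_lim − T_in = 280.4 °C − 181.9 °C = 98.5 K
γ̇_max² = ΔT_a·ρ·cp/(η·t_res) = 98.5·1346·2041/(5119·75.2804) = 702.194 s⁻²
γ̇_max = √702.194 = 26.499 s⁻¹
N_max = γ̇_max·h / (π·D) = 26.499 · 0.00701 / (π · 0.0347) = 1.70399 rev/s = 102.239 rpm

value=102.2 rpm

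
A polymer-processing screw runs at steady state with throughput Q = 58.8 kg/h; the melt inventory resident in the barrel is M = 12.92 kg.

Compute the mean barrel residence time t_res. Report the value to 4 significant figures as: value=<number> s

Throughput in SI: Q_s = 58.8 kg/h ÷ 3600 s/h = 0.0163333 kg/s
t_res = M / Q_s = 12.92 ÷ 0.0163333 = 791.02 s

value=791.0 s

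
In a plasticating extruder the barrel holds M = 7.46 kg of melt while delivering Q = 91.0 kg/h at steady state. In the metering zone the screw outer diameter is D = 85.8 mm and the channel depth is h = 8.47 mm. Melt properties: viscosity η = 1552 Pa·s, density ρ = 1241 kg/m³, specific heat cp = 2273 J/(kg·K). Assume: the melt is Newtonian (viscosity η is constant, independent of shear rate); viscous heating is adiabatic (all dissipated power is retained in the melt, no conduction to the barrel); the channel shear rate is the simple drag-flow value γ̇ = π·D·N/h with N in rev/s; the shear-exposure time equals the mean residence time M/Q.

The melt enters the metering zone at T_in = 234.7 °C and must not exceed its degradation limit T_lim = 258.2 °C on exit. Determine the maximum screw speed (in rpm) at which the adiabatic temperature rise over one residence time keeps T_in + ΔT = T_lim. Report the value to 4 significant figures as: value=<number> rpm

value=22.68 rpm

Q_s = Q / 3600 = 91.0 / 3600 = 0.0252778 kg/s
t_res = M / Q_s = 7.46 / 0.0252778 = 295.121 s
Geometry in SI: D = 85.8 mm → 0.0858 m, h = 8.47 mm → 0.00847 m
ΔT_a = T_lim − T_in = 258.2 − 234.7 = 23.5 K
γ̇_max² = ΔT_a·ρ·cp / (η·t_res) = [23.5 × 1241 × 2273] / [1552 × 295.121] = 144.726 s⁻²
γ̇_max = √144.726 = 12.0302 s⁻¹
N_max = γ̇_max·h / (π·D) = 12.0302 · 0.00847 / (π · 0.0858) = 0.378025 rev/s = 22.6815 rpm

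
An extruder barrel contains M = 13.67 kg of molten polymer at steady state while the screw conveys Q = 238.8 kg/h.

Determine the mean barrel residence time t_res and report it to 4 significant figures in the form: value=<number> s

value=206.1 s

Q_s = Q / 3600 = 238.8 / 3600 = 0.0663333 kg/s
t_res = M / Q_s = 13.67 / 0.0663333 = 206.08 s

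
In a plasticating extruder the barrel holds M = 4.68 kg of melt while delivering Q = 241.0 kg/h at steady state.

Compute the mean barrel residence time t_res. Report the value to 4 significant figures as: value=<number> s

Q_s = Q / 3600 = 241.0 / 3600 = 0.0669444 kg/s
t_res = M / Q_s = 4.68 / 0.0669444 = 69.9087 s

value=69.91 s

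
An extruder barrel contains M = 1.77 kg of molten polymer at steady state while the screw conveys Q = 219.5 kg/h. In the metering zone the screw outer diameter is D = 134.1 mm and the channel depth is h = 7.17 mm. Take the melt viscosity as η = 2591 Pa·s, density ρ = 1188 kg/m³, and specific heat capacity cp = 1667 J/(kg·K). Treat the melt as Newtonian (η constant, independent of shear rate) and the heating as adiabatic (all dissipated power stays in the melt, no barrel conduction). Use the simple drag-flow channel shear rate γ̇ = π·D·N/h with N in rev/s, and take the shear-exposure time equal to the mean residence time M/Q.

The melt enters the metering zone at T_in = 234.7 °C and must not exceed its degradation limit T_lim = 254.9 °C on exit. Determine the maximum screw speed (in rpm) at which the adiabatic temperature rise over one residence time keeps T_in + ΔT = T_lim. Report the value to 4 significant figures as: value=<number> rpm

value=23.55 rpm

Q_s = Q / 3600 = 219.5 / 3600 = 0.0609722 kg/s
t_res = M / Q_s = 1.77 / 0.0609722 = 29.0296 s
D = 134.1 mm = 0.1341 m;  h = 7.17 mm = 0.00717 m
ΔT_a = T_lim − T_in = 254.9 − 234.7 = 20.2 K
γ̇_max² = ΔT_a·ρ·cp / (η·t_res) = [20.2 × 1188 × 1667] / [2591 × 29.0296] = 531.857 s⁻²
Take the square root: γ̇_max = √(531.857) = 23.062 s⁻¹
Solve γ̇ = πDN/h for N: N_max = γ̇_max·h/(π·D) = 23.062 × 0.00717 / (π × 0.1341) = 0.392498 rev/s = 23.5499 rpm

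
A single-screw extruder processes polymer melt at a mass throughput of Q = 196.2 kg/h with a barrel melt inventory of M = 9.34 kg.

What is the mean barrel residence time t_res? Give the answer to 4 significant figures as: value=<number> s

value=171.4 s

Convert throughput: Q = 196.2 kg/h = 196.2/3600 = 0.0545 kg/s
t_res = M / Q_s = 9.34 ÷ 0.0545 = 171.376 s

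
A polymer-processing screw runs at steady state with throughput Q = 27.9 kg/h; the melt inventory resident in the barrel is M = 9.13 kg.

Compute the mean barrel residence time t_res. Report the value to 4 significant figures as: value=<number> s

value=1178. s

Q_s = Q / 3600 = 27.9 / 3600 = 0.00775 kg/s
t_res = M / Q_s = 9.13 / 0.00775 = 1178.06 s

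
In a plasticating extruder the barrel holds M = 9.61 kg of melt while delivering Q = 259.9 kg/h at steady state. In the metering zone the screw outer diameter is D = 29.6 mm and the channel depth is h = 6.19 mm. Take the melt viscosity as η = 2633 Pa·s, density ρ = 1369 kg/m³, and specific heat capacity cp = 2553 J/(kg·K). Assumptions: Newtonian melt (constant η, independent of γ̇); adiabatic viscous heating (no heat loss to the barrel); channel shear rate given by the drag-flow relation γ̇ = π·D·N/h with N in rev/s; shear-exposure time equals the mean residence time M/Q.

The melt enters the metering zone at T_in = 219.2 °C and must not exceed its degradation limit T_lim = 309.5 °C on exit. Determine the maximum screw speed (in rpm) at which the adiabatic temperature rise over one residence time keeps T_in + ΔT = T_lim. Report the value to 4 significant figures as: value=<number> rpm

Q_s = Q / 3600 = 259.9 / 3600 = 0.0721944 kg/s
t_res = M / Q_s = 9.61 ÷ 0.0721944 = 133.113 s
Convert to metres: D = 0.0296 m, h = 0.00619 m
ΔT_a = T_lim − T_in = 309.5 − 219.2 = 90.3 K
γ̇_max² = ΔT_a·ρ·cp/(η·t_res) = 90.3·1369·2553/(2633·133.113) = 900.475 s⁻²
γ̇_max = sqrt(900.475) = 30.0079 s⁻¹
N_max = γ̇_max h / (πD) = 30.0079·0.00619/(π·0.0296) = 1.99749 rev/s → ×60 = 119.849 rpm

value=119.8 rpm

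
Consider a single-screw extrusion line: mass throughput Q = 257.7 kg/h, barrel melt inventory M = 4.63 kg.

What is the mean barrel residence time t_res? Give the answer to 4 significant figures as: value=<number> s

Convert throughput: Q = 257.7 kg/h = 257.7/3600 = 0.0715833 kg/s
t_res = M / Q_s = 4.63 / 0.0715833 = 64.6799 s

value=64.68 s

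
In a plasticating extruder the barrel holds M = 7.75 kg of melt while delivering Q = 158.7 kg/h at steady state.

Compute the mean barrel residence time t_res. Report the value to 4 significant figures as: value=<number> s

value=175.8 s

Convert throughput: Q = 158.7 kg/h = 158.7/3600 = 0.0440833 kg/s
t_res = M / Q_s = 7.75 / 0.0440833 = 175.803 s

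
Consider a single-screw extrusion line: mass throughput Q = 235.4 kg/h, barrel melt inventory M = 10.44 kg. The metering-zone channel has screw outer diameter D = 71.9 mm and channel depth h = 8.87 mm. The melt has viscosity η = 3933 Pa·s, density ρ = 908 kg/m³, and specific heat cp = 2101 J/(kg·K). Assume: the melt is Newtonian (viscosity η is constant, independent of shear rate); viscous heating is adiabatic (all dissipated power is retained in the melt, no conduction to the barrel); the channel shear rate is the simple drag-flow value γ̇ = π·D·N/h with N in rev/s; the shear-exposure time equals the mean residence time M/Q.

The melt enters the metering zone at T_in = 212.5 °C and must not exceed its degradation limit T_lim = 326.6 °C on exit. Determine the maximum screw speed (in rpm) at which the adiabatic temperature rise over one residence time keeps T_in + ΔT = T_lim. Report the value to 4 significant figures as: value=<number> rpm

value=43.87 rpm

Convert throughput: Q = 235.4 kg/h = 235.4/3600 = 0.0653889 kg/s
t_res = M / Q_s = 10.44 ÷ 0.0653889 = 159.66 s
Geometry in SI: D = 71.9 mm → 0.0719 m, h = 8.87 mm → 0.00887 m
ΔT_a = T_lim − T_in = 326.6 °C − 212.5 °C = 114.1 K
γ̇_max² = ΔT_a·ρ·cp/(η·t_res) = 114.1·908·2101/(3933·159.66) = 346.639 s⁻²
Take the square root: γ̇_max = √(346.639) = 18.6182 s⁻¹
N_max = γ̇_max h / (πD) = 18.6182·0.00887/(π·0.0719) = 0.731111 rev/s → ×60 = 43.8667 rpm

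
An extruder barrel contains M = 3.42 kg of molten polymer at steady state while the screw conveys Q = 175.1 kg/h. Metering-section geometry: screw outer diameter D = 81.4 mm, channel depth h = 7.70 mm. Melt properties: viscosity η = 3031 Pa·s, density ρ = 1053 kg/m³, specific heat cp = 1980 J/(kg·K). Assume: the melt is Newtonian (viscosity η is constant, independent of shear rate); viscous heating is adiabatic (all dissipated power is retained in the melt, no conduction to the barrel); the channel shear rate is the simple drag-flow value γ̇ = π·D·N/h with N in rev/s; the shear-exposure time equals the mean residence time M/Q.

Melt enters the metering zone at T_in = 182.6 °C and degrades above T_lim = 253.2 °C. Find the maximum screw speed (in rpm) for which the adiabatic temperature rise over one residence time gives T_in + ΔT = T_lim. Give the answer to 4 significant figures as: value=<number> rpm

value=47.48 rpm

Convert throughput: Q = 175.1 kg/h = 175.1/3600 = 0.0486389 kg/s
t_res = M / Q_s = 3.42 ÷ 0.0486389 = 70.3141 s
D = 81.4 mm = 0.0814 m;  h = 7.70 mm = 0.0077 m
ΔT_a = T_lim − T_in = 253.2 °C − 182.6 °C = 70.6 K
γ̇_max² = ΔT_a·ρ·cp / (η·t_res) = [70.6 × 1053 × 1980] / [3031 × 70.3141] = 690.669 s⁻²
γ̇_max = sqrt(690.669) = 26.2806 s⁻¹
Solve γ̇ = πDN/h for N: N_max = γ̇_max·h/(π·D) = 26.2806 × 0.0077 / (π × 0.0814) = 0.791319 rev/s = 47.4791 rpm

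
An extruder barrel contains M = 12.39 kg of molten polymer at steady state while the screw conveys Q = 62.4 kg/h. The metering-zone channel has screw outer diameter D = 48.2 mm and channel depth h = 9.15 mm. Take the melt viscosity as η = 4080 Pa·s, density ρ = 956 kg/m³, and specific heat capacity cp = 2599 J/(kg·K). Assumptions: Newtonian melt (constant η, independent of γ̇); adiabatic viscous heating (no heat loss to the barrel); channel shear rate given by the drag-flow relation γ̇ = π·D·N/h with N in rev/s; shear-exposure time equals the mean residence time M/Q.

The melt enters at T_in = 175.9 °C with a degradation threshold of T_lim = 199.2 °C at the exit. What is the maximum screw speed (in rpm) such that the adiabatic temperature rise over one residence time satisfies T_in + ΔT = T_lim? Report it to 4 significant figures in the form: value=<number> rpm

Convert throughput: Q = 62.4 kg/h = 62.4/3600 = 0.0173333 kg/s
Mean residence time: t_res = M/Q_s = 12.39 kg / 0.0173333 kg/s = 714.808 s
Convert to metres: D = 0.0482 m, h = 0.00915 m
ΔT_a = T_lim − T_in = 199.2 °C − 175.9 °C = 23.3 K
γ̇_max² = ΔT_a·ρ·cp/(η·t_res) = 23.3·956·2599/(4080·714.808) = 19.8505 s⁻²
γ̇_max = √19.8505 = 4.45539 s⁻¹
Solve γ̇ = πDN/h for N: N_max = γ̇_max·h/(π·D) = 4.45539 × 0.00915 / (π × 0.0482) = 0.269221 rev/s = 16.1533 rpm

value=16.15 rpm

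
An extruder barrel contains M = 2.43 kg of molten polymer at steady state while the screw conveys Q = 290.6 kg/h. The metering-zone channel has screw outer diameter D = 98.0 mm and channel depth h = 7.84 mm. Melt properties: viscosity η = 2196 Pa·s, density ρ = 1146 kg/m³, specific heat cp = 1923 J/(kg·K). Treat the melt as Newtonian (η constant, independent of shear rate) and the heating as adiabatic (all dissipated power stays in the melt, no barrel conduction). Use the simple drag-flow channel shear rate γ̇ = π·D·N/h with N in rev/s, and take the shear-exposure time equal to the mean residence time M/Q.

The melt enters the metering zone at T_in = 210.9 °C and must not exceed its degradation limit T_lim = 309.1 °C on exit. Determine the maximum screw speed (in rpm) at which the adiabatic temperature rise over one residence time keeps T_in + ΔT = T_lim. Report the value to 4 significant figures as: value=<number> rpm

Convert throughput: Q = 290.6 kg/h = 290.6/3600 = 0.0807222 kg/s
t_res = M / Q_s = 2.43 ÷ 0.0807222 = 30.1032 s
Convert to metres: D = 0.098 m, h = 0.00784 m
ΔT_a = T_lim − T_in = 309.1 − 210.9 = 98.2 K
γ̇_max² = ΔT_a·ρ·cp/(η·t_res) = 98.2·1146·1923/(2196·30.1032) = 3273.63 s⁻²
γ̇_max = sqrt(3273.63) = 57.2157 s⁻¹
Solve γ̇ = πDN/h for N: N_max = γ̇_max·h/(π·D) = 57.2157 × 0.00784 / (π × 0.098) = 1.45698 rev/s = 87.4191 rpm

value=87.42 rpm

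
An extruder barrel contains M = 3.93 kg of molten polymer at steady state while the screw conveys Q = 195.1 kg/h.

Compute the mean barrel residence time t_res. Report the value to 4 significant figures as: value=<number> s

Convert throughput: Q = 195.1 kg/h = 195.1/3600 = 0.0541944 kg/s
t_res = M / Q_s = 3.93 ÷ 0.0541944 = 72.5167 s

value=72.52 s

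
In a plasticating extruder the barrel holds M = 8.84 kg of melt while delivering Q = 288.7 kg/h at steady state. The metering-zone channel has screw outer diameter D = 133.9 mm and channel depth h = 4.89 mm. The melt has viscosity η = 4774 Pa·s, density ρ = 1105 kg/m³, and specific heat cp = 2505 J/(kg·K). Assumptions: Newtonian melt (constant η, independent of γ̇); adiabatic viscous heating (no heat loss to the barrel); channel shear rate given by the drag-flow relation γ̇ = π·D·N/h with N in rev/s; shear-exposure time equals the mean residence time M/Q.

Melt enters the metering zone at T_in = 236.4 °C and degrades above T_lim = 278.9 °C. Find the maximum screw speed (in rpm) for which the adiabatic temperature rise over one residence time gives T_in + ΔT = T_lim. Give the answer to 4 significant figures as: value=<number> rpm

value=10.43 rpm

Throughput in SI: Q_s = 288.7 kg/h ÷ 3600 s/h = 0.0801944 kg/s
Mean residence time: t_res = M/Q_s = 8.84 kg / 0.0801944 kg/s = 110.232 s
Geometry in SI: D = 133.9 mm → 0.1339 m, h = 4.89 mm → 0.00489 m
Allowable rise: ΔT_a = T_lim − T_in = 278.9 − 236.4 = 42.5 K
Invert ΔT = ηγ̇²t_res/(ρcp) for γ̇: γ̇_max² = ΔT_a ρ cp / (η t_res) = 42.5·1105·2505 / (4774·110.232) = 223.547 s⁻²
γ̇_max = sqrt(223.547) = 14.9515 s⁻¹
Solve γ̇ = πDN/h for N: N_max = γ̇_max·h/(π·D) = 14.9515 × 0.00489 / (π × 0.1339) = 0.173805 rev/s = 10.4283 rpm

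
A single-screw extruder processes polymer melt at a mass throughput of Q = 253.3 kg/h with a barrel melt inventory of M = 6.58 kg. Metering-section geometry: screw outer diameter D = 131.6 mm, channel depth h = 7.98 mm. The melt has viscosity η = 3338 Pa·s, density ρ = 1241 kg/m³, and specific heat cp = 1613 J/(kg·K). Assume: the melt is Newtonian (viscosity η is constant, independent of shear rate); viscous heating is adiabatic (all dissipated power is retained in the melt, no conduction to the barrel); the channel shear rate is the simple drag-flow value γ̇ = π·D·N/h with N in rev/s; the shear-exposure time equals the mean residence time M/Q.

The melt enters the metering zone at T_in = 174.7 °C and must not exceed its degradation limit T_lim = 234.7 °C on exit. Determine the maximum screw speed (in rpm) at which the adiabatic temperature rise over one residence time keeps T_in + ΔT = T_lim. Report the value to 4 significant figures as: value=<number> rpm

Throughput in SI: Q_s = 253.3 kg/h ÷ 3600 s/h = 0.0703611 kg/s
t_res = M / Q_s = 6.58 / 0.0703611 = 93.5176 s
Geometry in SI: D = 131.6 mm → 0.1316 m, h = 7.98 mm → 0.00798 m
Allowable rise: ΔT_a = T_lim − T_in = 234.7 − 174.7 = 60 K
γ̇_max² = ΔT_a·ρ·cp / (η·t_res) = [60 × 1241 × 1613] / [3338 × 93.5176] = 384.749 s⁻²
γ̇_max = √384.749 = 19.615 s⁻¹
N_max = γ̇_max·h / (π·D) = 19.615 · 0.00798 / (π · 0.1316) = 0.378605 rev/s = 22.7163 rpm

value=22.72 rpm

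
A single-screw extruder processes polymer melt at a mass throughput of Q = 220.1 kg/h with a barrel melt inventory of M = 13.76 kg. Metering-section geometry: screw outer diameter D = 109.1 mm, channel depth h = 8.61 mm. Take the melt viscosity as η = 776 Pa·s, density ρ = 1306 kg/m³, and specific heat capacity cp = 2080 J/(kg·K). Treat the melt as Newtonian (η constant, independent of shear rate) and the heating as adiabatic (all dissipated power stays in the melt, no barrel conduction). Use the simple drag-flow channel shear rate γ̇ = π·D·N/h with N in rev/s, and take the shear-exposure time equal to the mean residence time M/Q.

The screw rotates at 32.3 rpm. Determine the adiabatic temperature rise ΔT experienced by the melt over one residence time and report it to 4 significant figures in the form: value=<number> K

value=29.53 K

Convert throughput: Q = 220.1 kg/h = 220.1/3600 = 0.0611389 kg/s
t_res = M / Q_s = 13.76 / 0.0611389 = 225.061 s
D = 109.1 mm = 0.1091 m;  h = 8.61 mm = 0.00861 m;  N = 32.3 rpm / 60 = 0.538333 rev/s
γ̇ = π·D·N / h = π · 0.1091 · 0.538333 / 0.00861 = 21.43 s⁻¹
ΔT = η·γ̇²·t_res / (ρ·cp) = 776 · (21.43)² · 225.061 / (1306 · 2080) = 29.5258 K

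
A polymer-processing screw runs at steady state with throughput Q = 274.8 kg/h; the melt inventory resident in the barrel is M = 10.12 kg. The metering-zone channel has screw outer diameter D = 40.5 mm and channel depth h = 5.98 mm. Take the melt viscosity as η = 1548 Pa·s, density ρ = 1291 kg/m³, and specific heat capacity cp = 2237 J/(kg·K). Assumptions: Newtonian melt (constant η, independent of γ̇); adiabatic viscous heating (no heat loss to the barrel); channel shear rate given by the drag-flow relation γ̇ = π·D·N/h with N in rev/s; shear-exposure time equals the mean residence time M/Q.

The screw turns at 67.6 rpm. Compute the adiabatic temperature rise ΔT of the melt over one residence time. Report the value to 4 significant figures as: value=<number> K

Convert throughput: Q = 274.8 kg/h = 274.8/3600 = 0.0763333 kg/s
Mean residence time: t_res = M/Q_s = 10.12 kg / 0.0763333 kg/s = 132.576 s
Convert to SI: D = 0.0405 m, h = 0.00598 m, N = 67.6/60 = 1.12667 rev/s
γ̇ = π D N / h = (π)(0.0405)(1.12667) / 0.00598 = 23.9717 s⁻¹
ΔT = η·γ̇²·t_res/(ρ·cp) = [1548 × 23.9717² × 132.576] / [1291 × 2237] = 40.836 K

value=40.84 K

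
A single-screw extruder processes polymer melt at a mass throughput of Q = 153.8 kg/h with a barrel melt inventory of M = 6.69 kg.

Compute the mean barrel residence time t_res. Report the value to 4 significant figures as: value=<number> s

Throughput in SI: Q_s = 153.8 kg/h ÷ 3600 s/h = 0.0427222 kg/s
Mean residence time: t_res = M/Q_s = 6.69 kg / 0.0427222 kg/s = 156.593 s

value=156.6 s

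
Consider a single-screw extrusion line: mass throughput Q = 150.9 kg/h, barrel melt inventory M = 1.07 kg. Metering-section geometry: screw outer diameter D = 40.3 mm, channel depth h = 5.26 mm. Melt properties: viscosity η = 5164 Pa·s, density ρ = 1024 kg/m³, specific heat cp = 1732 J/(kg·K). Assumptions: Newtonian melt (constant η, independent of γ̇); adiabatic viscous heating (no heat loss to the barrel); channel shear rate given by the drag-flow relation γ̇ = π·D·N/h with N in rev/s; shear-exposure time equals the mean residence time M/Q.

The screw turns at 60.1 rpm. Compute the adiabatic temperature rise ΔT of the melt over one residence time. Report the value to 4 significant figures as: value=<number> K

Q_s = Q / 3600 = 150.9 / 3600 = 0.0419167 kg/s
t_res = M / Q_s = 1.07 / 0.0419167 = 25.5268 s
Geometry in metres: D = 40.3 mm → 0.0403 m, h = 5.26 mm → 0.00526 m; screw speed N = 60.1 rpm = 1.00167 rev/s
γ̇ = π·D·N / h = π · 0.0403 · 1.00167 / 0.00526 = 24.1097 s⁻¹
ΔT = η·γ̇²·t_res / (ρ·cp) = 5164 · (24.1097)² · 25.5268 / (1024 · 1732) = 43.2036 K

value=43.20 K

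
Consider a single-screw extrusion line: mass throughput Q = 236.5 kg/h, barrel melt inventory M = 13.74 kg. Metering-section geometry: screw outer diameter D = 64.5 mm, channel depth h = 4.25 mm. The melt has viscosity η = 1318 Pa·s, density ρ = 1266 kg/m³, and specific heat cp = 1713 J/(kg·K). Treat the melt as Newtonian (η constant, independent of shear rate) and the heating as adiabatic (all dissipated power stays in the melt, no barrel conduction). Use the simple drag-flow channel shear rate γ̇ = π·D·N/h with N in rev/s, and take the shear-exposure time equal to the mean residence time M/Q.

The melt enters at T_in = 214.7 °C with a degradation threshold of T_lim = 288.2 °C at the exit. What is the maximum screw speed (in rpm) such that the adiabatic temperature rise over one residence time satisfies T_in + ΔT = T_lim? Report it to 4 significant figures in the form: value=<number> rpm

Throughput in SI: Q_s = 236.5 kg/h ÷ 3600 s/h = 0.0656944 kg/s
Mean residence time: t_res = M/Q_s = 13.74 kg / 0.0656944 kg/s = 209.15 s
Convert to metres: D = 0.0645 m, h = 0.00425 m
ΔT_a = T_lim − T_in = 288.2 − 214.7 = 73.5 K
γ̇_max² = ΔT_a·ρ·cp / (η·t_res) = [73.5 × 1266 × 1713] / [1318 × 209.15] = 578.236 s⁻²
γ̇_max = √578.236 = 24.0465 s⁻¹
N_max = γ̇_max·h / (π·D) = 24.0465 · 0.00425 / (π · 0.0645) = 0.50435 rev/s = 30.261 rpm

value=30.26 rpm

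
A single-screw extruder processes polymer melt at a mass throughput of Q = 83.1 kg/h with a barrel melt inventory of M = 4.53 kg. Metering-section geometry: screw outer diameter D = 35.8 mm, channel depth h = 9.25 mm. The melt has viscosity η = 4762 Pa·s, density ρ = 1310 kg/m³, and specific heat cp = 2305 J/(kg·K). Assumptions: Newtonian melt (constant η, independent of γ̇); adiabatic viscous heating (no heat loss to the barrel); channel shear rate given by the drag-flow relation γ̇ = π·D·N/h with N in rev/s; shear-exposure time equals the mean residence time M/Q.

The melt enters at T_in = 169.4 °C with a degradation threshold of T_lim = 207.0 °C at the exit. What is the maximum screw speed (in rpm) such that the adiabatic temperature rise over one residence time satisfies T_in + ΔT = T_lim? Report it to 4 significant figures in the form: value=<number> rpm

value=54.39 rpm

Q_s = Q / 3600 = 83.1 / 3600 = 0.0230833 kg/s
Mean residence time: t_res = M/Q_s = 4.53 kg / 0.0230833 kg/s = 196.245 s
Geometry in SI: D = 35.8 mm → 0.0358 m, h = 9.25 mm → 0.00925 m
ΔT_a = T_lim − T_in = 207.0 °C − 169.4 °C = 37.6 K
γ̇_max² = ΔT_a·ρ·cp / (η·t_res) = [37.6 × 1310 × 2305] / [4762 × 196.245] = 121.49 s⁻²
γ̇_max = sqrt(121.49) = 11.0223 s⁻¹
Solve γ̇ = πDN/h for N: N_max = γ̇_max·h/(π·D) = 11.0223 × 0.00925 / (π × 0.0358) = 0.906524 rev/s = 54.3914 rpm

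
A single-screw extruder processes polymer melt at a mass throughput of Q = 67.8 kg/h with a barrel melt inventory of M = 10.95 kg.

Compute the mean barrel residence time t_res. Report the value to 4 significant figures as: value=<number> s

value=581.4 s

Q_s = Q / 3600 = 67.8 / 3600 = 0.0188333 kg/s
t_res = M / Q_s = 10.95 ÷ 0.0188333 = 581.416 s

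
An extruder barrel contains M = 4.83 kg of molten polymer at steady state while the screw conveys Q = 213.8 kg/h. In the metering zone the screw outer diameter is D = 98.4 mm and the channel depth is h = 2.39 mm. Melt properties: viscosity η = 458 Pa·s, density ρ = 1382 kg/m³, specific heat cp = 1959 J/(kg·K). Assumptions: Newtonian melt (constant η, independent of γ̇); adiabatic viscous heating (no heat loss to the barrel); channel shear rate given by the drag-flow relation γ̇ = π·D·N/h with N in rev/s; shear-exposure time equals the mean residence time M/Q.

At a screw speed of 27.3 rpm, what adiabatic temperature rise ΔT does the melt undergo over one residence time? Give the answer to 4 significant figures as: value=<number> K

Q_s = Q / 3600 = 213.8 / 3600 = 0.0593889 kg/s
t_res = M / Q_s = 4.83 / 0.0593889 = 81.3283 s
Convert to SI: D = 0.0984 m, h = 0.00239 m, N = 27.3/60 = 0.455 rev/s
γ̇ = π·D·N / h = π · 0.0984 · 0.455 / 0.00239 = 58.8516 s⁻¹
ΔT = η·γ̇²·t_res/(ρ·cp) = [458 × 58.8516² × 81.3283] / [1382 × 1959] = 47.6521 K

value=47.65 K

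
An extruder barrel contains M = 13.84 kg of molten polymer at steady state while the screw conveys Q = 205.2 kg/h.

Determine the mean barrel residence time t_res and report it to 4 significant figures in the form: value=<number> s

value=242.8 s

Throughput in SI: Q_s = 205.2 kg/h ÷ 3600 s/h = 0.057 kg/s
t_res = M / Q_s = 13.84 / 0.057 = 242.807 s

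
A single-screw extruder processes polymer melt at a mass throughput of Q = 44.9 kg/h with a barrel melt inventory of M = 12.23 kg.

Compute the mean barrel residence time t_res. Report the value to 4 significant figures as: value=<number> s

value=980.6 s

Q_s = Q / 3600 = 44.9 / 3600 = 0.0124722 kg/s
Mean residence time: t_res = M/Q_s = 12.23 kg / 0.0124722 kg/s = 980.579 s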